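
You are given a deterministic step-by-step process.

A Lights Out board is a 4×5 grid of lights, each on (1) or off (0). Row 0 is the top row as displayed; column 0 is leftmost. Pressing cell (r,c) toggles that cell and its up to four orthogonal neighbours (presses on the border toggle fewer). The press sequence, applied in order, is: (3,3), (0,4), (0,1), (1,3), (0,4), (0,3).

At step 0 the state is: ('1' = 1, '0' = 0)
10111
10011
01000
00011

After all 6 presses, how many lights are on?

9

gen 0: 10111
10011
01000
00011
gen 1: 10111
10011
01010
00100
gen 2: 10100
10010
01010
00100
gen 3: 01000
11010
01010
00100
gen 4: 01010
11101
01000
00100
gen 5: 01001
11100
01000
00100
gen 6: 01110
11110
01000
00100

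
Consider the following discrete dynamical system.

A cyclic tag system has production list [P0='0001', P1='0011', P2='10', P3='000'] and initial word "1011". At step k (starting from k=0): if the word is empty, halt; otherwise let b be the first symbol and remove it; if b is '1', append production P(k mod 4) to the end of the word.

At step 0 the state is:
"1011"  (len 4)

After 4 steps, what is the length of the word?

k=0  "1011"  (len 4)
k=1  "0110001"  (len 7)
k=2  "110001"  (len 6)
k=3  "1000110"  (len 7)
k=4  "000110000"  (len 9)

9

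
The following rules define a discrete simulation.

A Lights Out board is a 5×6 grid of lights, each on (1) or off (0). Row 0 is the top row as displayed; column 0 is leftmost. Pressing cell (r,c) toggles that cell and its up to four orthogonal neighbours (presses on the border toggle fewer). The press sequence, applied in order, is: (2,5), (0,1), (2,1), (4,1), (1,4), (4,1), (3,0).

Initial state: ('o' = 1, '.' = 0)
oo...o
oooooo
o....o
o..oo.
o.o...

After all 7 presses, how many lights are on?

14

0) oo...o
oooooo
o....o
o..oo.
o.o...
1) oo...o
ooooo.
o...o.
o..ooo
o.o...
2) ..o..o
o.ooo.
o...o.
o..ooo
o.o...
3) ..o..o
ooooo.
.oo.o.
oo.ooo
o.o...
4) ..o..o
ooooo.
.oo.o.
o..ooo
.o....
5) ..o.oo
ooo..o
.oo...
o..ooo
.o....
6) ..o.oo
ooo..o
.oo...
oo.ooo
o.o...
7) ..o.oo
ooo..o
ooo...
...ooo
..o...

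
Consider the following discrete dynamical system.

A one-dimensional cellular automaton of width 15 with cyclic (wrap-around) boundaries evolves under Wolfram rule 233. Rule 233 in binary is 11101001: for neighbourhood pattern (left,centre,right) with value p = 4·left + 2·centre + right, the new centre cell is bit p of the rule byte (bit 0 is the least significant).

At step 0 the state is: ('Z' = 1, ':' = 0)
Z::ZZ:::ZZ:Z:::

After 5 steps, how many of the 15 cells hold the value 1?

step 0: Z::ZZ:::ZZ:Z:::
step 1: :::ZZ:Z:ZZZ::Z:
step 2: ZZ:ZZZ:ZZZZ::::
step 3: ZZZZZZZZZZZ:ZZ:
step 4: ZZZZZZZZZZZZZZZ
step 5: ZZZZZZZZZZZZZZZ

15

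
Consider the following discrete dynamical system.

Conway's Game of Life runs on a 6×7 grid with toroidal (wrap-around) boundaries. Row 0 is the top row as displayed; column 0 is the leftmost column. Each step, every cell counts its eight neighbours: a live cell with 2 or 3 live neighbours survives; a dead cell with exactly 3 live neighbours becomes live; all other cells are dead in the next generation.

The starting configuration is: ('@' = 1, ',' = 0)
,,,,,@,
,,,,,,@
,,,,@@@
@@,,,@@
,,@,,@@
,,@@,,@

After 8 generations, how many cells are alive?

step 0: ,,,,,@,
,,,,,,@
,,,,@@@
@@,,,@@
,,@,,@@
,,@@,,@
step 1: ,,,,,@@
,,,,@,@
,,,,@,,
,@,,,,,
,,@@@,,
,,@@@,@
step 2: @,,,,,@
,,,,@,@
,,,,,@,
,,@,@,,
,@,,@@,
,,@,,,@
step 3: @,,,,,@
@,,,,,@
,,,@@@,
,,,@@,,
,@@,@@,
,@,,,,@
step 4: ,@,,,@,
@,,,@,,
,,,@,@@
,,,,,,,
@@@,@@,
,@@,,,@
step 5: ,@@,,@@
@,,,@,,
,,,,@@@
@@@@,,,
@,@@,@@
,,,@@,@
step 6: ,@@,,,@
@@,@@,,
,,@,@@@
,,,,,,,
,,,,,@,
,,,,,,,
step 7: ,@@@,,,
,,,,@,,
@@@,@@@
,,,,@,@
,,,,,,,
,,,,,,,
step 8: ,,@@,,,
,,,,@,@
@@,,@,@
,@,@@,@
,,,,,,,
,,@,,,,

13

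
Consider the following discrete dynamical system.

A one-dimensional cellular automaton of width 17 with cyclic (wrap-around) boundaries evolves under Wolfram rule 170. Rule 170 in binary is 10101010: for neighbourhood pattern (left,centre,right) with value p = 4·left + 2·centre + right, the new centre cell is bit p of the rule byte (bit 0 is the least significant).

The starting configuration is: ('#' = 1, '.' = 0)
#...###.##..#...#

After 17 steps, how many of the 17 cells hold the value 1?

8

[0] #...###.##..#...#
[1] ...###.##..#...##
[2] ..###.##..#...##.
[3] .###.##..#...##..
[4] ###.##..#...##...
[5] ##.##..#...##...#
[6] #.##..#...##...##
[7] .##..#...##...###
[8] ##..#...##...###.
[9] #..#...##...###.#
[10] ..#...##...###.##
[11] .#...##...###.##.
[12] #...##...###.##..
[13] ...##...###.##..#
[14] ..##...###.##..#.
[15] .##...###.##..#..
[16] ##...###.##..#...
[17] #...###.##..#...#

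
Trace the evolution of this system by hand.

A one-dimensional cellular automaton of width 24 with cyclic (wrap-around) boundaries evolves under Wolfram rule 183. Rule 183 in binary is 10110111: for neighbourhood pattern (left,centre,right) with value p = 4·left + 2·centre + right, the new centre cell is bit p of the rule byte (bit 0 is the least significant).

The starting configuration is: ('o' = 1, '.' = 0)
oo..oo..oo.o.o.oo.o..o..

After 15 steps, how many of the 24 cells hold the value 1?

0) oo..oo..oo.o.o.oo.o..o..
1) ..oo..oo..ooooo..ooooooo
2) oo..oo..oo.ooo.oo.ooooo.
3) ..oo..oo..o.o.o..o.ooo.o
4) oo..oo..ooooooooooo.o.oo
5) o.oo..oo.ooooooooo.ooo.o
6) .o..oo..o.ooooooo.o.o.o.
7) oooo..oooo.ooooo.ooooooo
8) ooo.oo.oo.o.ooo.o.oooooo
9) oo.o..o..ooo.o.ooo.ooooo
10) o.ooooooo.o.ooo.o.o.oooo
11) .o.ooooo.ooo.o.ooooo.ooo
12) ooo.ooo.o.o.ooo.ooo.o.o.
13) .o.o.o.ooooo.o.o.o.ooooo
14) ooooooo.ooo.ooooooo.ooo.
15) .ooooo.o.o.o.ooooo.o.o.o

16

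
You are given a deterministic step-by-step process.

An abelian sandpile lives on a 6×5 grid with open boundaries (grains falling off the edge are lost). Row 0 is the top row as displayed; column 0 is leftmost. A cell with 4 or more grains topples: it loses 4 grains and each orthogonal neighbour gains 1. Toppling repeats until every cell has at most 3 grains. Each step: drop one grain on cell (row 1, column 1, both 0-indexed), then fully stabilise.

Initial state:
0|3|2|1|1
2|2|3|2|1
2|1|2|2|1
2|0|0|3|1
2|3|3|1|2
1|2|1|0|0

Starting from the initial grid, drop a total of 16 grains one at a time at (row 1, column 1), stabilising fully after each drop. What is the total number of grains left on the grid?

k=0  0|3|2|1|1
2|2|3|2|1
2|1|2|2|1
2|0|0|3|1
2|3|3|1|2
1|2|1|0|0
k=1  0|3|2|1|1
2|3|3|2|1
2|1|2|2|1
2|0|0|3|1
2|3|3|1|2
1|2|1|0|0
k=2  1|1|0|2|1
3|2|1|3|1
2|2|3|2|1
2|0|0|3|1
2|3|3|1|2
1|2|1|0|0
k=3  1|1|0|2|1
3|3|1|3|1
2|2|3|2|1
2|0|0|3|1
2|3|3|1|2
1|2|1|0|0
k=4  2|2|0|2|1
0|1|2|3|1
3|3|3|2|1
2|0|0|3|1
2|3|3|1|2
1|2|1|0|0
k=5  2|2|0|2|1
0|2|2|3|1
3|3|3|2|1
2|0|0|3|1
2|3|3|1|2
1|2|1|0|0
k=6  2|2|0|2|1
0|3|2|3|1
3|3|3|2|1
2|0|0|3|1
2|3|3|1|2
1|2|1|0|0
k=7  2|3|1|3|1
2|2|1|1|2
0|2|2|1|2
3|1|2|0|2
2|3|3|2|2
1|2|1|0|0
k=8  2|3|1|3|1
2|3|1|1|2
0|2|2|1|2
3|1|2|0|2
2|3|3|2|2
1|2|1|0|0
k=9  3|0|2|3|1
3|1|2|1|2
0|3|2|1|2
3|1|2|0|2
2|3|3|2|2
1|2|1|0|0
k=10  3|0|2|3|1
3|2|2|1|2
0|3|2|1|2
3|1|2|0|2
2|3|3|2|2
1|2|1|0|0
k=11  3|0|2|3|1
3|3|2|1|2
0|3|2|1|2
3|1|2|0|2
2|3|3|2|2
1|2|1|0|0
k=12  0|2|2|3|1
1|2|3|1|2
2|0|3|1|2
3|2|2|0|2
2|3|3|2|2
1|2|1|0|0
k=13  0|2|2|3|1
1|3|3|1|2
2|0|3|1|2
3|2|2|0|2
2|3|3|2|2
1|2|1|0|0
k=14  0|3|3|3|1
2|1|1|2|2
2|2|0|2|2
3|2|3|0|2
2|3|3|2|2
1|2|1|0|0
k=15  0|3|3|3|1
2|2|1|2|2
2|2|0|2|2
3|2|3|0|2
2|3|3|2|2
1|2|1|0|0
k=16  0|3|3|3|1
2|3|1|2|2
2|2|0|2|2
3|2|3|0|2
2|3|3|2|2
1|2|1|0|0

54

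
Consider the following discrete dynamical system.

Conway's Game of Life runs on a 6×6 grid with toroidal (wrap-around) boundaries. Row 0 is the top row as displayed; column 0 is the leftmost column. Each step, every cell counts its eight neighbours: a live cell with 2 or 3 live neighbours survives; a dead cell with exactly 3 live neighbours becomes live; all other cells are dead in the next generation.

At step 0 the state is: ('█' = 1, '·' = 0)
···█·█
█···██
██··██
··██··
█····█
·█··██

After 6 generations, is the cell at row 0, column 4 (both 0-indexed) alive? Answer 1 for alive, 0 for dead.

0

step 0: ···█·█
█···██
██··██
··██··
█····█
·█··██
step 1: ···█··
·█·█··
·██···
··██··
████·█
······
step 2: ··█···
·█·█··
·█····
····█·
██·██·
██·██·
step 3: █···█·
·█····
··█···
██████
██····
█···█·
step 4: ██····
·█····
····██
···███
······
█·····
step 5: ██····
·█···█
█··█·█
···█·█
····██
██····
step 6: ··█··█
·██·██
··█··█
···█··
····██
·█····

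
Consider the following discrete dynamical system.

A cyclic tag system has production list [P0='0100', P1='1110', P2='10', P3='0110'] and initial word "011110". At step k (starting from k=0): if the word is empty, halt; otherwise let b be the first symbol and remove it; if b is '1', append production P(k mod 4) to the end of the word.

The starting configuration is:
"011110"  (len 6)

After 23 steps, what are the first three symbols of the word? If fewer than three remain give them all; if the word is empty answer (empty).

k=0  "011110"  (len 6)
k=1  "11110"  (len 5)
k=2  "11101110"  (len 8)
k=3  "110111010"  (len 9)
k=4  "101110100110"  (len 12)
k=5  "011101001100100"  (len 15)
k=6  "11101001100100"  (len 14)
k=7  "110100110010010"  (len 15)
k=8  "101001100100100110"  (len 18)
k=9  "010011001001001100100"  (len 21)
k=10  "10011001001001100100"  (len 20)
k=11  "001100100100110010010"  (len 21)
k=12  "01100100100110010010"  (len 20)
k=13  "1100100100110010010"  (len 19)
k=14  "1001001001100100101110"  (len 22)
k=15  "00100100110010010111010"  (len 23)
k=16  "0100100110010010111010"  (len 22)
k=17  "100100110010010111010"  (len 21)
k=18  "001001100100101110101110"  (len 24)
k=19  "01001100100101110101110"  (len 23)
k=20  "1001100100101110101110"  (len 22)
k=21  "0011001001011101011100100"  (len 25)
k=22  "011001001011101011100100"  (len 24)
k=23  "11001001011101011100100"  (len 23)

110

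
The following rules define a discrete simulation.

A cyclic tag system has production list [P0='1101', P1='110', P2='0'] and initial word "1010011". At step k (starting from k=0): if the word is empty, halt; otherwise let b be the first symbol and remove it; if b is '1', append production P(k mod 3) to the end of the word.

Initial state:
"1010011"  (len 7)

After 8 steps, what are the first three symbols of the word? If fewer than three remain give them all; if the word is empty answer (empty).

101

t=0: "1010011"  (len 7)
t=1: "0100111101"  (len 10)
t=2: "100111101"  (len 9)
t=3: "001111010"  (len 9)
t=4: "01111010"  (len 8)
t=5: "1111010"  (len 7)
t=6: "1110100"  (len 7)
t=7: "1101001101"  (len 10)
t=8: "101001101110"  (len 12)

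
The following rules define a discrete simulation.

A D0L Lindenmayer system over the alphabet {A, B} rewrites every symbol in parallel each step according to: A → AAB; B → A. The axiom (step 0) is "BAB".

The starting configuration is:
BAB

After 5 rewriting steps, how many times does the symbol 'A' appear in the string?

0) BAB
1) AAABA
2) AABAABAABAAAB
3) AABAABAAABAABAAABAABAAABAABAABA
4) AABAABAAABAABAAABAABAABAAABAABAAABAABAABAAABAABAAABAABAABAAABAABAAABAABAAAB
5) AABAABAAABAABAAABAABAABAAABAABAAABAABAABAAABAABAAABAABAAAB…AABAABAAABAABAAABAABAABAAABAABAAABAABAABAAABAABAAABAABAABA  (len 181)

128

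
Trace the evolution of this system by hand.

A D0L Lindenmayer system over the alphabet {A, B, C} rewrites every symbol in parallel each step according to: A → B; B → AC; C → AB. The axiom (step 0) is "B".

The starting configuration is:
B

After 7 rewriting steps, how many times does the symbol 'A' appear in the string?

13

k=0  B
k=1  AC
k=2  BAB
k=3  ACBAC
k=4  BABACBAB
k=5  ACBACBABACBAC
k=6  BABACBABACBACBABACBAB
k=7  ACBACBABACBACBABACBABACBACBABACBAC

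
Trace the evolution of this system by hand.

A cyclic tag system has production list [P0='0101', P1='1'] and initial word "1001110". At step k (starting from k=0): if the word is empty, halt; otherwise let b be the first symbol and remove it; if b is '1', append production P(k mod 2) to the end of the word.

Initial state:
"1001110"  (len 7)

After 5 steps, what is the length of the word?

11

t=0: "1001110"  (len 7)
t=1: "0011100101"  (len 10)
t=2: "011100101"  (len 9)
t=3: "11100101"  (len 8)
t=4: "11001011"  (len 8)
t=5: "10010110101"  (len 11)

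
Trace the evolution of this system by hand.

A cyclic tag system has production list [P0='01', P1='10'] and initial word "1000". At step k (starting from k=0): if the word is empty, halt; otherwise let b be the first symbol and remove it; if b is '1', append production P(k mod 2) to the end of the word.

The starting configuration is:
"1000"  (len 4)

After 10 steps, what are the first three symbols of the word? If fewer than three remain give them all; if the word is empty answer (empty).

0) "1000"  (len 4)
1) "00001"  (len 5)
2) "0001"  (len 4)
3) "001"  (len 3)
4) "01"  (len 2)
5) "1"  (len 1)
6) "10"  (len 2)
7) "001"  (len 3)
8) "01"  (len 2)
9) "1"  (len 1)
10) "10"  (len 2)

10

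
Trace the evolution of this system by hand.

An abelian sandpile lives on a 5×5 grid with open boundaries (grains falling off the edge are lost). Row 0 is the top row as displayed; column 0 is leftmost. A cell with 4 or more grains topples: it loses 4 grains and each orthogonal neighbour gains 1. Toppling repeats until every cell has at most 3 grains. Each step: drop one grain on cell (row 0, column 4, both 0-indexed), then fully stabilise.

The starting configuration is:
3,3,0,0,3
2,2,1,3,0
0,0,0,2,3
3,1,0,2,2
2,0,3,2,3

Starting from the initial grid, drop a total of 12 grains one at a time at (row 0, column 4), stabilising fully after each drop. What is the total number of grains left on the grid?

46

step 0: 3,3,0,0,3
2,2,1,3,0
0,0,0,2,3
3,1,0,2,2
2,0,3,2,3
step 1: 3,3,0,1,0
2,2,1,3,1
0,0,0,2,3
3,1,0,2,2
2,0,3,2,3
step 2: 3,3,0,1,1
2,2,1,3,1
0,0,0,2,3
3,1,0,2,2
2,0,3,2,3
step 3: 3,3,0,1,2
2,2,1,3,1
0,0,0,2,3
3,1,0,2,2
2,0,3,2,3
step 4: 3,3,0,1,3
2,2,1,3,1
0,0,0,2,3
3,1,0,2,2
2,0,3,2,3
step 5: 3,3,0,2,0
2,2,1,3,2
0,0,0,2,3
3,1,0,2,2
2,0,3,2,3
step 6: 3,3,0,2,1
2,2,1,3,2
0,0,0,2,3
3,1,0,2,2
2,0,3,2,3
step 7: 3,3,0,2,2
2,2,1,3,2
0,0,0,2,3
3,1,0,2,2
2,0,3,2,3
step 8: 3,3,0,2,3
2,2,1,3,2
0,0,0,2,3
3,1,0,2,2
2,0,3,2,3
step 9: 3,3,0,3,0
2,2,1,3,3
0,0,0,2,3
3,1,0,2,2
2,0,3,2,3
step 10: 3,3,0,3,1
2,2,1,3,3
0,0,0,2,3
3,1,0,2,2
2,0,3,2,3
step 11: 3,3,0,3,2
2,2,1,3,3
0,0,0,2,3
3,1,0,2,2
2,0,3,2,3
step 12: 3,3,0,3,3
2,2,1,3,3
0,0,0,2,3
3,1,0,2,2
2,0,3,2,3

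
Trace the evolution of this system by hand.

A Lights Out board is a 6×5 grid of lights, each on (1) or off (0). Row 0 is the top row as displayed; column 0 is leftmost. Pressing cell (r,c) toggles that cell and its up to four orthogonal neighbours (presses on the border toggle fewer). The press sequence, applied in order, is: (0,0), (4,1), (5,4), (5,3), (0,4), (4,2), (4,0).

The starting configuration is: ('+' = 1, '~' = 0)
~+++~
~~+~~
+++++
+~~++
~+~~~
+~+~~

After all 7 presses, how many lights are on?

[0] ~+++~
~~+~~
+++++
+~~++
~+~~~
+~+~~
[1] +~++~
+~+~~
+++++
+~~++
~+~~~
+~+~~
[2] +~++~
+~+~~
+++++
++~++
+~+~~
+++~~
[3] +~++~
+~+~~
+++++
++~++
+~+~+
+++++
[4] +~++~
+~+~~
+++++
++~++
+~+++
++~~~
[5] +~+~+
+~+~+
+++++
++~++
+~+++
++~~~
[6] +~+~+
+~+~+
+++++
+++++
++~~+
+++~~
[7] +~+~+
+~+~+
+++++
~++++
~~~~+
~++~~

18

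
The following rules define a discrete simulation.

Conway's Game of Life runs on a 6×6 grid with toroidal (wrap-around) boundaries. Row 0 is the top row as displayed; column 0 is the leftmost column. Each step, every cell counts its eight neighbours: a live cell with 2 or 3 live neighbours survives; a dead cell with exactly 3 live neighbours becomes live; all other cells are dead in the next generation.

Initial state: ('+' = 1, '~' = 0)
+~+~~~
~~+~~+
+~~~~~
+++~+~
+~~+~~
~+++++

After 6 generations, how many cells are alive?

t=0: +~+~~~
~~+~~+
+~~~~~
+++~+~
+~~+~~
~+++++
t=1: +~~~~~
+~~~~+
+~++~~
+~++~~
~~~~~~
~~~~++
t=2: +~~~+~
+~~~~+
+~+++~
~~++~~
~~~+++
~~~~~+
t=3: +~~~+~
+~~~~~
+~+~+~
~+~~~~
~~++~+
+~~+~~
t=4: ++~~~~
+~~+~~
+~~~~+
++~~++
+++++~
++++~~
t=5: ~~~+~+
~~~~~~
~~~~~~
~~~~~~
~~~~~~
~~~~+~
t=6: ~~~~+~
~~~~~~
~~~~~~
~~~~~~
~~~~~~
~~~~+~

2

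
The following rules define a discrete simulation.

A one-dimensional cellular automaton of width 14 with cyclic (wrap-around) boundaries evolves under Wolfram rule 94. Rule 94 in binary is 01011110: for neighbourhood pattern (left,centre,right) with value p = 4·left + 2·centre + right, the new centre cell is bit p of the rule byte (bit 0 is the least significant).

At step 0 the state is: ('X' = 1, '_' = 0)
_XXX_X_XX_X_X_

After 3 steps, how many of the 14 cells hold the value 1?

k=0  _XXX_X_XX_X_X_
k=1  XX_X_X_XX_X_XX
k=2  _X_X_X_XX_X_X_
k=3  XX_X_X_XX_X_XX

9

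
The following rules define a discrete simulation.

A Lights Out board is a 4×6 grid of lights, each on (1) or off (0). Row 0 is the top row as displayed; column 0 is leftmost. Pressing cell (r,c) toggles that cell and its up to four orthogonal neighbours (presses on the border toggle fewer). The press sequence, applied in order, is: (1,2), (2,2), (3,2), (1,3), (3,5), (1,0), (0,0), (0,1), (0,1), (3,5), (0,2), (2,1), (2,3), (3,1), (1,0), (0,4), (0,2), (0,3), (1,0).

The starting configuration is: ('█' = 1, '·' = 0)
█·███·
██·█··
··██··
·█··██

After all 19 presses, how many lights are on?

14

0) █·███·
██·█··
··██··
·█··██
1) █··██·
█·█···
···█··
·█··██
2) █··██·
█·····
·██···
·██·██
3) █··██·
█·····
·█····
···███
4) █···█·
█·███·
·█·█··
···███
5) █···█·
█·███·
·█·█·█
···█··
6) ····█·
·████·
██·█·█
···█··
7) ██··█·
█████·
██·█·█
···█··
8) ··█·█·
█·███·
██·█·█
···█··
9) ██··█·
█████·
██·█·█
···█··
10) ██··█·
█████·
██·█··
···███
11) █·███·
██·██·
██·█··
···███
12) █·███·
█··██·
··██··
·█·███
13) █·███·
█···█·
····█·
·█··██
14) █·███·
█···█·
·█··█·
█·█·██
15) ··███·
·█··█·
██··█·
█·█·██
16) ··█··█
·█····
██··█·
█·█·██
17) ·█·█·█
·██···
██··█·
█·█·██
18) ·██·██
·███··
██··█·
█·█·██
19) ███·██
█·██··
·█··█·
█·█·██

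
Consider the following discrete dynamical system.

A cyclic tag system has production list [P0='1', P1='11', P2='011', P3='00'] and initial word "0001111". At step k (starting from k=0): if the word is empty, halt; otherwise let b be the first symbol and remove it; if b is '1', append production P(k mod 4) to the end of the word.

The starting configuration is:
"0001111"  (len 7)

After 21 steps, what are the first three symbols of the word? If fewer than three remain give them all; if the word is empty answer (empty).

011

gen 0: "0001111"  (len 7)
gen 1: "001111"  (len 6)
gen 2: "01111"  (len 5)
gen 3: "1111"  (len 4)
gen 4: "11100"  (len 5)
gen 5: "11001"  (len 5)
gen 6: "100111"  (len 6)
gen 7: "00111011"  (len 8)
gen 8: "0111011"  (len 7)
gen 9: "111011"  (len 6)
gen 10: "1101111"  (len 7)
gen 11: "101111011"  (len 9)
gen 12: "0111101100"  (len 10)
gen 13: "111101100"  (len 9)
gen 14: "1110110011"  (len 10)
gen 15: "110110011011"  (len 12)
gen 16: "1011001101100"  (len 13)
gen 17: "0110011011001"  (len 13)
gen 18: "110011011001"  (len 12)
gen 19: "10011011001011"  (len 14)
gen 20: "001101100101100"  (len 15)
gen 21: "01101100101100"  (len 14)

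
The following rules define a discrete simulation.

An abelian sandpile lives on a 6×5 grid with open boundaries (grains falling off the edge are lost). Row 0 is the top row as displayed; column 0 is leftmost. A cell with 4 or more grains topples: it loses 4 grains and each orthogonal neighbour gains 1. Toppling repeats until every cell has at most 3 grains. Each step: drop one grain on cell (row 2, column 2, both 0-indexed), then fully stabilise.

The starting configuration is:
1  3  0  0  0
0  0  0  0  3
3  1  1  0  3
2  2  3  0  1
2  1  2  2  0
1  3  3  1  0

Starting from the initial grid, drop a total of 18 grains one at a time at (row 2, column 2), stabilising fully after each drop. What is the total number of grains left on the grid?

[0] 1  3  0  0  0
0  0  0  0  3
3  1  1  0  3
2  2  3  0  1
2  1  2  2  0
1  3  3  1  0
[1] 1  3  0  0  0
0  0  0  0  3
3  1  2  0  3
2  2  3  0  1
2  1  2  2  0
1  3  3  1  0
[2] 1  3  0  0  0
0  0  0  0  3
3  1  3  0  3
2  2  3  0  1
2  1  2  2  0
1  3  3  1  0
[3] 1  3  0  0  0
0  0  1  0  3
3  2  1  1  3
2  3  0  1  1
2  1  3  2  0
1  3  3  1  0
[4] 1  3  0  0  0
0  0  1  0  3
3  2  2  1  3
2  3  0  1  1
2  1  3  2  0
1  3  3  1  0
[5] 1  3  0  0  0
0  0  1  0  3
3  2  3  1  3
2  3  0  1  1
2  1  3  2  0
1  3  3  1  0
[6] 1  3  0  0  0
0  0  2  0  3
3  3  0  2  3
2  3  1  1  1
2  1  3  2  0
1  3  3  1  0
[7] 1  3  0  0  0
0  0  2  0  3
3  3  1  2  3
2  3  1  1  1
2  1  3  2  0
1  3  3  1  0
[8] 1  3  0  0  0
0  0  2  0  3
3  3  2  2  3
2  3  1  1  1
2  1  3  2  0
1  3  3  1  0
[9] 1  3  0  0  0
0  0  2  0  3
3  3  3  2  3
2  3  1  1  1
2  1  3  2  0
1  3  3  1  0
[10] 1  3  0  0  0
1  1  3  0  3
1  2  1  3  3
0  1  3  1  1
3  2  3  2  0
1  3  3  1  0
[11] 1  3  0  0  0
1  1  3  0  3
1  2  2  3  3
0  1  3  1  1
3  2  3  2  0
1  3  3  1  0
[12] 1  3  0  0  0
1  1  3  0  3
1  2  3  3  3
0  1  3  1  1
3  2  3  2  0
1  3  3  1  0
[13] 1  3  1  0  1
1  2  0  3  0
1  3  3  1  1
1  3  1  3  2
0  1  2  3  0
3  1  1  2  0
[14] 1  3  1  0  1
1  3  1  3  0
2  1  1  2  1
2  0  3  3  2
0  2  2  3  0
3  1  1  2  0
[15] 1  3  1  0  1
1  3  1  3  0
2  1  2  2  1
2  0  3  3  2
0  2  2  3  0
3  1  1  2  0
[16] 1  3  1  0  1
1  3  1  3  0
2  1  3  2  1
2  0  3  3  2
0  2  2  3  0
3  1  1  2  0
[17] 1  3  1  1  1
1  3  3  0  1
2  2  2  1  2
2  1  2  2  3
0  3  0  1  1
3  1  2  3  0
[18] 1  3  1  1  1
1  3  3  0  1
2  2  3  1  2
2  1  2  2  3
0  3  0  1  1
3  1  2  3  0

49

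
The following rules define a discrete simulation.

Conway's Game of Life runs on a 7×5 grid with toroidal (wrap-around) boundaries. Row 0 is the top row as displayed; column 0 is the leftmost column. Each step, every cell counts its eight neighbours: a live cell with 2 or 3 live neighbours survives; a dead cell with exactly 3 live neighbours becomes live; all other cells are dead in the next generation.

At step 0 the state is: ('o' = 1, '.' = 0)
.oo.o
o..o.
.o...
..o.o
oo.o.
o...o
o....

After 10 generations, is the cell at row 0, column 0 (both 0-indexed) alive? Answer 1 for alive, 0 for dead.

0

k=0  .oo.o
o..o.
.o...
..o.o
oo.o.
o...o
o....
k=1  .oooo
o..oo
ooooo
..ooo
.ooo.
.....
...o.
k=2  .o...
.....
.....
.....
.o..o
...o.
...oo
k=3  .....
.....
.....
.....
.....
o.oo.
..ooo
k=4  ...o.
.....
.....
.....
.....
.oo..
.oo.o
k=5  ..oo.
.....
.....
.....
.....
oooo.
oo...
k=6  .oo..
.....
.....
.....
.oo..
o.o.o
o....
k=7  .o...
.....
.....
.....
oooo.
o.ooo
o.ooo
k=8  ooooo
.....
.....
.oo..
o....
.....
.....
k=9  ooooo
ooooo
.....
.o...
.o...
.....
ooooo
k=10  .....
.....
...oo
.....
.....
...oo
.....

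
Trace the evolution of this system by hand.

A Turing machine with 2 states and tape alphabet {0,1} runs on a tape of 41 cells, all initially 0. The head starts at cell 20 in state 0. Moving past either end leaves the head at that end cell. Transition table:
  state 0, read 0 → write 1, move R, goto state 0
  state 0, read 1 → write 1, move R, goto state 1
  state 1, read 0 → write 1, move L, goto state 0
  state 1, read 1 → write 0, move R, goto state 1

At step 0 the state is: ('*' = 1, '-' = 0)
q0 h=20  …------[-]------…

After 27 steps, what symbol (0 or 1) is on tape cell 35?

k=0  q0 h=20  …------[-]------…
k=1  q0 h=21  …-----*[-]------…
k=2  q0 h=22  …----**[-]------…
k=3  q0 h=23  …---***[-]------…
k=4  q0 h=24  …--****[-]------…
k=5  q0 h=25  …-*****[-]------…
k=6  q0 h=26  …******[-]------…
k=7  q0 h=27  …******[-]------…
k=8  q0 h=28  …******[-]------…
k=9  q0 h=29  …******[-]------…
k=10  q0 h=30  …******[-]------…
k=11  q0 h=31  …******[-]------…
k=12  q0 h=32  …******[-]------…
k=13  q0 h=33  …******[-]------…
k=14  q0 h=34  …******[-]------|
k=15  q0 h=35  …******[-]-----|
k=16  q0 h=36  …******[-]----|
k=17  q0 h=37  …******[-]---|
k=18  q0 h=38  …******[-]--|
k=19  q0 h=39  …******[-]-|
k=20  q0 h=40  …******[-]|
k=21  q0 h=40  …******[*]|
k=22  q1 h=40  …******[*]|
k=23  q1 h=40  …******[-]|
k=24  q0 h=39  …******[*]*|
k=25  q1 h=40  …******[*]|
k=26  q1 h=40  …******[-]|
k=27  q0 h=39  …******[*]*|

1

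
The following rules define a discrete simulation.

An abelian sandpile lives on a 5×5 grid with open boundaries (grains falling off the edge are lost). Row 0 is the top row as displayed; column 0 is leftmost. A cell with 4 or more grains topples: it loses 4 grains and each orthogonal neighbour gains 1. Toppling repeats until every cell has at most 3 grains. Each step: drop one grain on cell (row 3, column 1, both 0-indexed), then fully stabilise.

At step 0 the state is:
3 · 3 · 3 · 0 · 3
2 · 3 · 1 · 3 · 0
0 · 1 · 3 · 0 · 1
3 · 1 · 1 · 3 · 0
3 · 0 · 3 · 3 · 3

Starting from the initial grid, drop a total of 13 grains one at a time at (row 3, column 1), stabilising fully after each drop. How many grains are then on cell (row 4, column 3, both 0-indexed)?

t=0: 3 · 3 · 3 · 0 · 3
2 · 3 · 1 · 3 · 0
0 · 1 · 3 · 0 · 1
3 · 1 · 1 · 3 · 0
3 · 0 · 3 · 3 · 3
t=1: 3 · 3 · 3 · 0 · 3
2 · 3 · 1 · 3 · 0
0 · 1 · 3 · 0 · 1
3 · 2 · 1 · 3 · 0
3 · 0 · 3 · 3 · 3
t=2: 3 · 3 · 3 · 0 · 3
2 · 3 · 1 · 3 · 0
0 · 1 · 3 · 0 · 1
3 · 3 · 1 · 3 · 0
3 · 0 · 3 · 3 · 3
t=3: 3 · 3 · 3 · 0 · 3
2 · 3 · 1 · 3 · 0
1 · 2 · 3 · 0 · 1
1 · 1 · 2 · 3 · 0
0 · 2 · 3 · 3 · 3
t=4: 3 · 3 · 3 · 0 · 3
2 · 3 · 1 · 3 · 0
1 · 2 · 3 · 0 · 1
1 · 2 · 2 · 3 · 0
0 · 2 · 3 · 3 · 3
t=5: 3 · 3 · 3 · 0 · 3
2 · 3 · 1 · 3 · 0
1 · 2 · 3 · 0 · 1
1 · 3 · 2 · 3 · 0
0 · 2 · 3 · 3 · 3
t=6: 3 · 3 · 3 · 0 · 3
2 · 3 · 1 · 3 · 0
1 · 3 · 3 · 0 · 1
2 · 0 · 3 · 3 · 0
0 · 3 · 3 · 3 · 3
t=7: 3 · 3 · 3 · 0 · 3
2 · 3 · 1 · 3 · 0
1 · 3 · 3 · 0 · 1
2 · 1 · 3 · 3 · 0
0 · 3 · 3 · 3 · 3
t=8: 3 · 3 · 3 · 0 · 3
2 · 3 · 1 · 3 · 0
1 · 3 · 3 · 0 · 1
2 · 2 · 3 · 3 · 0
0 · 3 · 3 · 3 · 3
t=9: 3 · 3 · 3 · 0 · 3
2 · 3 · 1 · 3 · 0
1 · 3 · 3 · 0 · 1
2 · 3 · 3 · 3 · 0
0 · 3 · 3 · 3 · 3
t=10: 1 · 2 · 1 · 2 · 3
0 · 3 · 1 · 0 · 1
3 · 2 · 2 · 3 · 1
3 · 3 · 3 · 1 · 2
1 · 1 · 2 · 2 · 0
t=11: 1 · 3 · 1 · 2 · 3
2 · 0 · 3 · 1 · 1
1 · 2 · 1 · 0 · 2
1 · 3 · 1 · 3 · 2
2 · 2 · 3 · 2 · 0
t=12: 1 · 3 · 1 · 2 · 3
2 · 0 · 3 · 1 · 1
1 · 3 · 1 · 0 · 2
2 · 0 · 2 · 3 · 2
2 · 3 · 3 · 2 · 0
t=13: 1 · 3 · 1 · 2 · 3
2 · 0 · 3 · 1 · 1
1 · 3 · 1 · 0 · 2
2 · 1 · 2 · 3 · 2
2 · 3 · 3 · 2 · 0

2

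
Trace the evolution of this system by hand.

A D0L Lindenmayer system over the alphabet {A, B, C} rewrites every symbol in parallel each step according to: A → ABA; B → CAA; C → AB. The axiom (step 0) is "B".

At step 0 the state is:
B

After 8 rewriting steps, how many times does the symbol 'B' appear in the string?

0) B
1) CAA
2) ABABAABA
3) ABACAAABACAAABAABACAAABA
4) ABACAAABAABABAABAABACAAABAABABAABAABACAAABAABACAAABAABABAABAABACAAABA
5) ABACAAABAABABAABAABACAAABAABACAAABACAAABAABACAAABAABACAAAB…BACAAABAABACAAABACAAABAABACAAABAABACAAABAABABAABAABACAAABA  (len 202)
6) ABACAAABAABABAABAABACAAABAABACAAABACAAABAABACAAABAABACAAAB…BACAAABAABACAAABACAAABAABACAAABAABACAAABAABABAABAABACAAABA  (len 587)
7) ABACAAABAABABAABAABACAAABAABACAAABACAAABAABACAAABAABACAAAB…BACAAABAABACAAABACAAABAABACAAABAABACAAABAABABAABAABACAAABA  (len 1711)
8) ABACAAABAABABAABAABACAAABAABACAAABACAAABAABACAAABAABACAAAB…BACAAABAABACAAABACAAABAABACAAABAABACAAABAABABAABAABACAAABA  (len 4981)

1276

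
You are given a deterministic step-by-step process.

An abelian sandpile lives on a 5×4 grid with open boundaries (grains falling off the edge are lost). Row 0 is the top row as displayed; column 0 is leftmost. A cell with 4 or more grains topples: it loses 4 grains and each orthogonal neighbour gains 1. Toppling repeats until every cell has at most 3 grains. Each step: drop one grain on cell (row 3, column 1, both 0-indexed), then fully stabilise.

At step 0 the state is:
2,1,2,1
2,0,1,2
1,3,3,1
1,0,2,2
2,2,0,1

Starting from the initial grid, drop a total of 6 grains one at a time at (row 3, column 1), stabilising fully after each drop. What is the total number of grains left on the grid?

[0] 2,1,2,1
2,0,1,2
1,3,3,1
1,0,2,2
2,2,0,1
[1] 2,1,2,1
2,0,1,2
1,3,3,1
1,1,2,2
2,2,0,1
[2] 2,1,2,1
2,0,1,2
1,3,3,1
1,2,2,2
2,2,0,1
[3] 2,1,2,1
2,0,1,2
1,3,3,1
1,3,2,2
2,2,0,1
[4] 2,1,2,1
2,1,2,2
2,1,1,2
2,2,0,3
2,3,1,1
[5] 2,1,2,1
2,1,2,2
2,1,1,2
2,3,0,3
2,3,1,1
[6] 2,1,2,1
2,1,2,2
2,2,1,2
3,1,1,3
3,0,2,1

34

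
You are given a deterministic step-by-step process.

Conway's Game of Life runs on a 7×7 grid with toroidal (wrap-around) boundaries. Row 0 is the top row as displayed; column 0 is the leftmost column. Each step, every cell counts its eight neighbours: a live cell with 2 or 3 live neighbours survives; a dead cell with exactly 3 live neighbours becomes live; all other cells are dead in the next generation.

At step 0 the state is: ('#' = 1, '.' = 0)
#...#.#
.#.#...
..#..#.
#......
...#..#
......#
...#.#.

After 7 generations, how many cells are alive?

[0] #...#.#
.#.#...
..#..#.
#......
...#..#
......#
...#.#.
[1] #.#####
#######
.##....
......#
#.....#
....###
#...##.
[2] .......
.......
....#..
.#....#
#......
....#..
##.....
[3] .......
.......
.......
#......
#......
##.....
.......
[4] .......
.......
.......
.......
#.....#
##.....
.......
[5] .......
.......
.......
.......
##....#
##....#
.......
[6] .......
.......
.......
#......
.#....#
.#....#
#......
[7] .......
.......
.......
#......
.#....#
.#....#
#......

6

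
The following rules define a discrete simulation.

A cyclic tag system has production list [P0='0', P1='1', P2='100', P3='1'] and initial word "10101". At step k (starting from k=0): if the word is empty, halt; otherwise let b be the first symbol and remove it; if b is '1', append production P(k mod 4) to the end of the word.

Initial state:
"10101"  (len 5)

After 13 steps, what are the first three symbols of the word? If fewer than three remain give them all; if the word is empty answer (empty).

100

[0] "10101"  (len 5)
[1] "01010"  (len 5)
[2] "1010"  (len 4)
[3] "010100"  (len 6)
[4] "10100"  (len 5)
[5] "01000"  (len 5)
[6] "1000"  (len 4)
[7] "000100"  (len 6)
[8] "00100"  (len 5)
[9] "0100"  (len 4)
[10] "100"  (len 3)
[11] "00100"  (len 5)
[12] "0100"  (len 4)
[13] "100"  (len 3)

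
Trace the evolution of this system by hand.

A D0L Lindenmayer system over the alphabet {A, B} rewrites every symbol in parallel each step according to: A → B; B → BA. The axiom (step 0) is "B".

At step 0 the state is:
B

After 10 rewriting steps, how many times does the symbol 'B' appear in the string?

gen 0: B
gen 1: BA
gen 2: BAB
gen 3: BABBA
gen 4: BABBABAB
gen 5: BABBABABBABBA
gen 6: BABBABABBABBABABBABAB
gen 7: BABBABABBABBABABBABABBABBABABBABBA
gen 8: BABBABABBABBABABBABABBABBABABBABBABABBABABBABBABABBABAB
gen 9: BABBABABBABBABABBABABBABBABABBABBABABBABABBABBABABBABABBABBABABBABBABABBABABBABBABABBABBA
gen 10: BABBABABBABBABABBABABBABBABABBABBABABBABABBABBABABBABABBAB…BBABABBABABBABBABABBABABBABBABABBABBABABBABABBABBABABBABAB  (len 144)

89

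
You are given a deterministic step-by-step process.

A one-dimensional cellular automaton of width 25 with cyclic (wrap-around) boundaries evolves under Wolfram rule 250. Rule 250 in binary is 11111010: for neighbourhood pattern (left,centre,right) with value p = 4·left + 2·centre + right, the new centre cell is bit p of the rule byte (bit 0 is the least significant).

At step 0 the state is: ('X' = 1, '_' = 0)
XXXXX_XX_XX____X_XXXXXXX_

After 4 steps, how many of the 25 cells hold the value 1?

gen 0: XXXXX_XX_XX____X_XXXXXXX_
gen 1: XXXXXXXXXXXX__X_XXXXXXXXX
gen 2: XXXXXXXXXXXXXX_XXXXXXXXXX
gen 3: XXXXXXXXXXXXXXXXXXXXXXXXX
gen 4: XXXXXXXXXXXXXXXXXXXXXXXXX

25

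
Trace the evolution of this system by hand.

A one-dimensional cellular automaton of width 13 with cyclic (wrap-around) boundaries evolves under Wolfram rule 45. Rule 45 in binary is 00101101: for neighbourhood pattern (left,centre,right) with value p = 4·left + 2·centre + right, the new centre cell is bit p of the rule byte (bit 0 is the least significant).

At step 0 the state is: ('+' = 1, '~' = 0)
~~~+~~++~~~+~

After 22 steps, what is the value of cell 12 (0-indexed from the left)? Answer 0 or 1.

0

gen 0: ~~~+~~++~~~+~
gen 1: ++~+~~+~~+~+~
gen 2: +~++~~+~~++++
gen 3: ~++~~~+~~+~~~
gen 4: ~+~~+~+~~+~++
gen 5: ++~~+++~~+++~
gen 6: +~~~+~~~~+~~+
gen 7: ~~+~+~++~+~~+
gen 8: ~~+++++~++~~+
gen 9: ~~+~~~~++~~~+
gen 10: ~~+~++~+~~+~+
gen 11: ~~+++~++~~+++
gen 12: ~~+~~++~~~+~~
gen 13: +~+~~+~~+~+~+
gen 14: ~++~~+~~+++++
gen 15: ++~~~+~~+~~~~
gen 16: +~~+~+~~+~++~
gen 17: +~~+++~~+++~+
gen 18: ~~~+~~~~+~~++
gen 19: ~+~+~++~+~~+~
gen 20: ~+++++~++~~+~
gen 21: ~+~~~~++~~~+~
gen 22: ~+~++~+~~+~+~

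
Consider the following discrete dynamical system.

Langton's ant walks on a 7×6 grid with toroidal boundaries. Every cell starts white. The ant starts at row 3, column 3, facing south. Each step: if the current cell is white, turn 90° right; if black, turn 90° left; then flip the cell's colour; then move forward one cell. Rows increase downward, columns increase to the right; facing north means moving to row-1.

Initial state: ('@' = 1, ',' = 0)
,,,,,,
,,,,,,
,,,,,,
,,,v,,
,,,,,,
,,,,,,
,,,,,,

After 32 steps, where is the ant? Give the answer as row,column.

1,5

t=0: ,,,,,,
,,,,,,
,,,,,,
,,,v,,
,,,,,,
,,,,,,
,,,,,,
t=1: ,,,,,,
,,,,,,
,,,,,,
,,<@,,
,,,,,,
,,,,,,
,,,,,,
t=2: ,,,,,,
,,,,,,
,,^,,,
,,@@,,
,,,,,,
,,,,,,
,,,,,,
t=3: ,,,,,,
,,,,,,
,,@>,,
,,@@,,
,,,,,,
,,,,,,
,,,,,,
t=4: ,,,,,,
,,,,,,
,,@@,,
,,@v,,
,,,,,,
,,,,,,
,,,,,,
t=5: ,,,,,,
,,,,,,
,,@@,,
,,@,>,
,,,,,,
,,,,,,
,,,,,,
t=6: ,,,,,,
,,,,,,
,,@@,,
,,@,@,
,,,,v,
,,,,,,
,,,,,,
t=7: ,,,,,,
,,,,,,
,,@@,,
,,@,@,
,,,<@,
,,,,,,
,,,,,,
t=8: ,,,,,,
,,,,,,
,,@@,,
,,@^@,
,,,@@,
,,,,,,
,,,,,,
t=9: ,,,,,,
,,,,,,
,,@@,,
,,@@>,
,,,@@,
,,,,,,
,,,,,,
t=10: ,,,,,,
,,,,,,
,,@@^,
,,@@,,
,,,@@,
,,,,,,
,,,,,,
t=11: ,,,,,,
,,,,,,
,,@@@>
,,@@,,
,,,@@,
,,,,,,
,,,,,,
t=12: ,,,,,,
,,,,,,
,,@@@@
,,@@,v
,,,@@,
,,,,,,
,,,,,,
t=13: ,,,,,,
,,,,,,
,,@@@@
,,@@<@
,,,@@,
,,,,,,
,,,,,,
t=14: ,,,,,,
,,,,,,
,,@@^@
,,@@@@
,,,@@,
,,,,,,
,,,,,,
t=15: ,,,,,,
,,,,,,
,,@<,@
,,@@@@
,,,@@,
,,,,,,
,,,,,,
t=16: ,,,,,,
,,,,,,
,,@,,@
,,@v@@
,,,@@,
,,,,,,
,,,,,,
t=17: ,,,,,,
,,,,,,
,,@,,@
,,@,>@
,,,@@,
,,,,,,
,,,,,,
t=18: ,,,,,,
,,,,,,
,,@,^@
,,@,,@
,,,@@,
,,,,,,
,,,,,,
t=19: ,,,,,,
,,,,,,
,,@,@>
,,@,,@
,,,@@,
,,,,,,
,,,,,,
t=20: ,,,,,,
,,,,,^
,,@,@,
,,@,,@
,,,@@,
,,,,,,
,,,,,,
t=21: ,,,,,,
>,,,,@
,,@,@,
,,@,,@
,,,@@,
,,,,,,
,,,,,,
t=22: ,,,,,,
@,,,,@
v,@,@,
,,@,,@
,,,@@,
,,,,,,
,,,,,,
t=23: ,,,,,,
@,,,,@
@,@,@<
,,@,,@
,,,@@,
,,,,,,
,,,,,,
t=24: ,,,,,,
@,,,,^
@,@,@@
,,@,,@
,,,@@,
,,,,,,
,,,,,,
t=25: ,,,,,,
@,,,<,
@,@,@@
,,@,,@
,,,@@,
,,,,,,
,,,,,,
t=26: ,,,,^,
@,,,@,
@,@,@@
,,@,,@
,,,@@,
,,,,,,
,,,,,,
t=27: ,,,,@>
@,,,@,
@,@,@@
,,@,,@
,,,@@,
,,,,,,
,,,,,,
t=28: ,,,,@@
@,,,@v
@,@,@@
,,@,,@
,,,@@,
,,,,,,
,,,,,,
t=29: ,,,,@@
@,,,<@
@,@,@@
,,@,,@
,,,@@,
,,,,,,
,,,,,,
t=30: ,,,,@@
@,,,,@
@,@,v@
,,@,,@
,,,@@,
,,,,,,
,,,,,,
t=31: ,,,,@@
@,,,,@
@,@,,>
,,@,,@
,,,@@,
,,,,,,
,,,,,,
t=32: ,,,,@@
@,,,,^
@,@,,,
,,@,,@
,,,@@,
,,,,,,
,,,,,,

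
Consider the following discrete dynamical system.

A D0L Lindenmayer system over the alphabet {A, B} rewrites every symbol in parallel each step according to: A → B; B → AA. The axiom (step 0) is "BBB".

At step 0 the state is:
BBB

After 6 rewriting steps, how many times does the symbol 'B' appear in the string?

24

gen 0: BBB
gen 1: AAAAAA
gen 2: BBBBBB
gen 3: AAAAAAAAAAAA
gen 4: BBBBBBBBBBBB
gen 5: AAAAAAAAAAAAAAAAAAAAAAAA
gen 6: BBBBBBBBBBBBBBBBBBBBBBBB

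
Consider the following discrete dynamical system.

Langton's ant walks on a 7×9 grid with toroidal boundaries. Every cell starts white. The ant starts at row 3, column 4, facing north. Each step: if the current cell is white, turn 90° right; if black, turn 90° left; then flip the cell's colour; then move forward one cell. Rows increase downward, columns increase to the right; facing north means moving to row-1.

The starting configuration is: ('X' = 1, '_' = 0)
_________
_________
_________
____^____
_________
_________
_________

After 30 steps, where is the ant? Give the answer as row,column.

4,3

t=0: _________
_________
_________
____^____
_________
_________
_________
t=1: _________
_________
_________
____X>___
_________
_________
_________
t=2: _________
_________
_________
____XX___
_____v___
_________
_________
t=3: _________
_________
_________
____XX___
____<X___
_________
_________
t=4: _________
_________
_________
____^X___
____XX___
_________
_________
t=5: _________
_________
_________
___<_X___
____XX___
_________
_________
t=6: _________
_________
___^_____
___X_X___
____XX___
_________
_________
t=7: _________
_________
___X>____
___X_X___
____XX___
_________
_________
t=8: _________
_________
___XX____
___XvX___
____XX___
_________
_________
t=9: _________
_________
___XX____
___<XX___
____XX___
_________
_________
t=10: _________
_________
___XX____
____XX___
___vXX___
_________
_________
t=11: _________
_________
___XX____
____XX___
__<XXX___
_________
_________
t=12: _________
_________
___XX____
__^_XX___
__XXXX___
_________
_________
t=13: _________
_________
___XX____
__X>XX___
__XXXX___
_________
_________
t=14: _________
_________
___XX____
__XXXX___
__XvXX___
_________
_________
t=15: _________
_________
___XX____
__XXXX___
__X_>X___
_________
_________
t=16: _________
_________
___XX____
__XX^X___
__X__X___
_________
_________
t=17: _________
_________
___XX____
__X<_X___
__X__X___
_________
_________
t=18: _________
_________
___XX____
__X__X___
__Xv_X___
_________
_________
t=19: _________
_________
___XX____
__X__X___
__<X_X___
_________
_________
t=20: _________
_________
___XX____
__X__X___
___X_X___
__v______
_________
t=21: _________
_________
___XX____
__X__X___
___X_X___
_<X______
_________
t=22: _________
_________
___XX____
__X__X___
_^_X_X___
_XX______
_________
t=23: _________
_________
___XX____
__X__X___
_X>X_X___
_XX______
_________
t=24: _________
_________
___XX____
__X__X___
_XXX_X___
_Xv______
_________
t=25: _________
_________
___XX____
__X__X___
_XXX_X___
_X_>_____
_________
t=26: _________
_________
___XX____
__X__X___
_XXX_X___
_X_X_____
___v_____
t=27: _________
_________
___XX____
__X__X___
_XXX_X___
_X_X_____
__<X_____
t=28: _________
_________
___XX____
__X__X___
_XXX_X___
_X^X_____
__XX_____
t=29: _________
_________
___XX____
__X__X___
_XXX_X___
_XX>_____
__XX_____
t=30: _________
_________
___XX____
__X__X___
_XX^_X___
_XX______
__XX_____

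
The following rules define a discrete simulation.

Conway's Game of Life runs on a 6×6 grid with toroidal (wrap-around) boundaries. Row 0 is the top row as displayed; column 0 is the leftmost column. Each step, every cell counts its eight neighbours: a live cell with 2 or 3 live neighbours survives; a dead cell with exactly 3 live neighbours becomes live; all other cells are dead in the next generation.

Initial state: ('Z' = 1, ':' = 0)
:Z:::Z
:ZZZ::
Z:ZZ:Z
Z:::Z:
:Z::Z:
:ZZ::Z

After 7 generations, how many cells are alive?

step 0: :Z:::Z
:ZZZ::
Z:ZZ:Z
Z:::Z:
:Z::Z:
:ZZ::Z
step 1: :::ZZ:
:::Z:Z
Z::::Z
Z:Z:Z:
:ZZZZ:
:ZZ:ZZ
step 2: Z:::::
Z::Z:Z
ZZ:Z::
Z:Z:Z:
::::::
ZZ:::Z
step 3: ::::Z:
::Z:ZZ
:::Z::
Z:ZZ:Z
::::::
ZZ:::Z
step 4: :Z:ZZ:
::::ZZ
ZZ::::
::ZZZ:
::Z:Z:
Z::::Z
step 5: :::Z::
:ZZZZZ
ZZZ:::
::Z:ZZ
:ZZ:Z:
ZZZ::Z
step 6: ::::::
::::ZZ
::::::
::::ZZ
::::Z:
Z:::ZZ
step 7: Z:::::
::::::
::::::
::::ZZ
Z::Z::
::::ZZ

7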